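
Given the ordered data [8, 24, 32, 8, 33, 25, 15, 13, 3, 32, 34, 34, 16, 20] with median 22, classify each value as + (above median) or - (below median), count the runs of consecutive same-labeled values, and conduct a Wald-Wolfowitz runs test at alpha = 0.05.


Step 1: Compute median = 22; label A = above, B = below.
Labels in order: BAABAABBBAAABB  (n_A = 7, n_B = 7)
Step 2: Count runs R = 7.
Step 3: Under H0 (random ordering), E[R] = 2*n_A*n_B/(n_A+n_B) + 1 = 2*7*7/14 + 1 = 8.0000.
        Var[R] = 2*n_A*n_B*(2*n_A*n_B - n_A - n_B) / ((n_A+n_B)^2 * (n_A+n_B-1)) = 8232/2548 = 3.2308.
        SD[R] = 1.7974.
Step 4: Continuity-corrected z = (R + 0.5 - E[R]) / SD[R] = (7 + 0.5 - 8.0000) / 1.7974 = -0.2782.
Step 5: Two-sided p-value via normal approximation = 2*(1 - Phi(|z|)) = 0.780879.
Step 6: alpha = 0.05. fail to reject H0.

R = 7, z = -0.2782, p = 0.780879, fail to reject H0.


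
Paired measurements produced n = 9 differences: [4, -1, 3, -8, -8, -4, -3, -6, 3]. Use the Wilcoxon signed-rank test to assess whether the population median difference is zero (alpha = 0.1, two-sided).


Step 1: Drop any zero differences (none here) and take |d_i|.
|d| = [4, 1, 3, 8, 8, 4, 3, 6, 3]
Step 2: Midrank |d_i| (ties get averaged ranks).
ranks: |4|->5.5, |1|->1, |3|->3, |8|->8.5, |8|->8.5, |4|->5.5, |3|->3, |6|->7, |3|->3
Step 3: Attach original signs; sum ranks with positive sign and with negative sign.
W+ = 5.5 + 3 + 3 = 11.5
W- = 1 + 8.5 + 8.5 + 5.5 + 3 + 7 = 33.5
(Check: W+ + W- = 45 should equal n(n+1)/2 = 45.)
Step 4: Test statistic W = min(W+, W-) = 11.5.
Step 5: Ties in |d|, so use the tie-corrected normal approximation.
        E[W] = n(n+1)/4 = 9*10/4 = 22.5.
        Tie groups: |d|=3 (t=3), |d|=4 (t=2), |d|=8 (t=2); sum(t^3 - t) = 36.
        Var[W] = n(n+1)(2n+1)/24 - sum(t^3-t)/48 = 1710/24 - 36/48 = 70.5.
        z = (W - E[W]) / sqrt(Var[W]) = (11.5 - 22.5) / 8.3964 = -1.3101.
        Two-sided p = 2*Phi(z) = 0.190168.
Step 6: alpha = 0.1. fail to reject H0.

W+ = 11.5, W- = 33.5, W = min = 11.5, p = 0.190168, fail to reject H0.


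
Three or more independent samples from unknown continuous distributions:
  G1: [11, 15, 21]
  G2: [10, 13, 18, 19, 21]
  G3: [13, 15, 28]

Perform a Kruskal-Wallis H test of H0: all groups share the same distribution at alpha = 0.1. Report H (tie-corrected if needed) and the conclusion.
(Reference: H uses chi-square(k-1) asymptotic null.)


Step 1: Combine all N = 11 observations and assign midranks.
sorted (value, group, rank): (10,G2,1), (11,G1,2), (13,G2,3.5), (13,G3,3.5), (15,G1,5.5), (15,G3,5.5), (18,G2,7), (19,G2,8), (21,G1,9.5), (21,G2,9.5), (28,G3,11)
Step 2: Sum ranks within each group.
R_1 = 17 (n_1 = 3)
R_2 = 29 (n_2 = 5)
R_3 = 20 (n_3 = 3)
Step 3: H = 12/(N(N+1)) * sum(R_i^2/n_i) - 3(N+1)
     = 12/(11*12) * (17^2/3 + 29^2/5 + 20^2/3) - 3*12
     = 0.090909 * 397.867 - 36
     = 0.169697.
Step 4: Ties present; correction factor C = 1 - 18/(11^3 - 11) = 0.986364. Corrected H = 0.169697 / 0.986364 = 0.172043.
Step 5: Under H0, H ~ chi^2(2); p-value = 0.917574.
Step 6: alpha = 0.1. fail to reject H0.

H = 0.1720, df = 2, p = 0.917574, fail to reject H0.


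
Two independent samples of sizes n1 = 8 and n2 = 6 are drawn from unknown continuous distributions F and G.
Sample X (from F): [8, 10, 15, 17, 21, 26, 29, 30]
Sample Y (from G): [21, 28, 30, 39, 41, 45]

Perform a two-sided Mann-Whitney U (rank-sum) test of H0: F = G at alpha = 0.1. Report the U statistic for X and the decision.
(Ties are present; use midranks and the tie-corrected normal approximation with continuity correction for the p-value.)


Step 1: Combine and sort all 14 observations; assign midranks.
sorted (value, group): (8,X), (10,X), (15,X), (17,X), (21,X), (21,Y), (26,X), (28,Y), (29,X), (30,X), (30,Y), (39,Y), (41,Y), (45,Y)
ranks: 8->1, 10->2, 15->3, 17->4, 21->5.5, 21->5.5, 26->7, 28->8, 29->9, 30->10.5, 30->10.5, 39->12, 41->13, 45->14
Step 2: Rank sum for X: R1 = 1 + 2 + 3 + 4 + 5.5 + 7 + 9 + 10.5 = 42.
Step 3: U_X = R1 - n1(n1+1)/2 = 42 - 8*9/2 = 42 - 36 = 6.
       U_Y = n1*n2 - U_X = 48 - 6 = 42.
Step 4: Ties are present, so use the tie-corrected normal approximation (with continuity correction) for the p-value.
Step 5: p-value = 0.023560; compare to alpha = 0.1. reject H0.

U_X = 6, p = 0.023560, reject H0 at alpha = 0.1.


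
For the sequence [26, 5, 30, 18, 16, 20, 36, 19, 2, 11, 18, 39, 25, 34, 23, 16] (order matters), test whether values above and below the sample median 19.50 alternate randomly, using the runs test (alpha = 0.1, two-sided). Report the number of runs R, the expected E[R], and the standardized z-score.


Step 1: Compute median = 19.50; label A = above, B = below.
Labels in order: ABABBAABBBBAAAAB  (n_A = 8, n_B = 8)
Step 2: Count runs R = 8.
Step 3: Under H0 (random ordering), E[R] = 2*n_A*n_B/(n_A+n_B) + 1 = 2*8*8/16 + 1 = 9.0000.
        Var[R] = 2*n_A*n_B*(2*n_A*n_B - n_A - n_B) / ((n_A+n_B)^2 * (n_A+n_B-1)) = 14336/3840 = 3.7333.
        SD[R] = 1.9322.
Step 4: Continuity-corrected z = (R + 0.5 - E[R]) / SD[R] = (8 + 0.5 - 9.0000) / 1.9322 = -0.2588.
Step 5: Two-sided p-value via normal approximation = 2*(1 - Phi(|z|)) = 0.795809.
Step 6: alpha = 0.1. fail to reject H0.

R = 8, z = -0.2588, p = 0.795809, fail to reject H0.


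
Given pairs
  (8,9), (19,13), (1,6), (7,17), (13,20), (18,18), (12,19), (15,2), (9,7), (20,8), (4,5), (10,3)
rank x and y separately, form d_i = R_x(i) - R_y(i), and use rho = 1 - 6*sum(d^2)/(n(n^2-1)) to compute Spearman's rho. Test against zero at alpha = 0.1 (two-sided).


Step 1: Rank x and y separately (midranks; no ties here).
rank(x): 8->4, 19->11, 1->1, 7->3, 13->8, 18->10, 12->7, 15->9, 9->5, 20->12, 4->2, 10->6
rank(y): 9->7, 13->8, 6->4, 17->9, 20->12, 18->10, 19->11, 2->1, 7->5, 8->6, 5->3, 3->2
Step 2: d_i = R_x(i) - R_y(i); compute d_i^2.
  (4-7)^2=9, (11-8)^2=9, (1-4)^2=9, (3-9)^2=36, (8-12)^2=16, (10-10)^2=0, (7-11)^2=16, (9-1)^2=64, (5-5)^2=0, (12-6)^2=36, (2-3)^2=1, (6-2)^2=16
sum(d^2) = 212.
Step 3: rho = 1 - 6*212 / (12*(12^2 - 1)) = 1 - 1272/1716 = 0.258741.
Step 4: Under H0, t = rho * sqrt((n-2)/(1-rho^2)) = 0.8471 ~ t(10).
Step 5: Two-sided p-value from the t-distribution with 10 df = 0.416775.
Step 6: alpha = 0.1. fail to reject H0.

rho = 0.2587, p = 0.416775, fail to reject H0 at alpha = 0.1.


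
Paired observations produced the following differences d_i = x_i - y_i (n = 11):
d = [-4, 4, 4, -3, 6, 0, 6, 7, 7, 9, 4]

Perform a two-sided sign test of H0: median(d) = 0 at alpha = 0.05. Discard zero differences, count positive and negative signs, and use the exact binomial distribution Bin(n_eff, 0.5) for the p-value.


Step 1: Discard zero differences. Original n = 11; n_eff = number of nonzero differences = 10.
Nonzero differences (with sign): -4, +4, +4, -3, +6, +6, +7, +7, +9, +4
Step 2: Count signs: positive = 8, negative = 2.
Step 3: Under H0: P(positive) = 0.5, so the number of positives S ~ Bin(10, 0.5).
Step 4: Two-sided exact p-value = sum of Bin(10,0.5) probabilities at or below the observed probability = 0.109375.
Step 5: alpha = 0.05. fail to reject H0.

n_eff = 10, pos = 8, neg = 2, p = 0.109375, fail to reject H0.


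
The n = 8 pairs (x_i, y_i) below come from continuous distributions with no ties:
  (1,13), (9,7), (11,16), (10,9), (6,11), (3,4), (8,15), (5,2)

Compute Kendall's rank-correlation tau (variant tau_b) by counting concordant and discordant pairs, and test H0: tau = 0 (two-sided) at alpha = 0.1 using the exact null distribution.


Step 1: Enumerate the 28 unordered pairs (i,j) with i<j and classify each by sign(x_j-x_i) * sign(y_j-y_i).
  (1,2):dx=+8,dy=-6->D; (1,3):dx=+10,dy=+3->C; (1,4):dx=+9,dy=-4->D; (1,5):dx=+5,dy=-2->D
  (1,6):dx=+2,dy=-9->D; (1,7):dx=+7,dy=+2->C; (1,8):dx=+4,dy=-11->D; (2,3):dx=+2,dy=+9->C
  (2,4):dx=+1,dy=+2->C; (2,5):dx=-3,dy=+4->D; (2,6):dx=-6,dy=-3->C; (2,7):dx=-1,dy=+8->D
  (2,8):dx=-4,dy=-5->C; (3,4):dx=-1,dy=-7->C; (3,5):dx=-5,dy=-5->C; (3,6):dx=-8,dy=-12->C
  (3,7):dx=-3,dy=-1->C; (3,8):dx=-6,dy=-14->C; (4,5):dx=-4,dy=+2->D; (4,6):dx=-7,dy=-5->C
  (4,7):dx=-2,dy=+6->D; (4,8):dx=-5,dy=-7->C; (5,6):dx=-3,dy=-7->C; (5,7):dx=+2,dy=+4->C
  (5,8):dx=-1,dy=-9->C; (6,7):dx=+5,dy=+11->C; (6,8):dx=+2,dy=-2->D; (7,8):dx=-3,dy=-13->C
Step 2: C = 18, D = 10, total pairs = 28.
Step 3: tau = (C - D)/(n(n-1)/2) = (18 - 10)/28 = 0.285714.
Step 4: Exact two-sided p-value (enumerate n! = 40320 permutations of y under H0): p = 0.398760.
Step 5: alpha = 0.1. fail to reject H0.

tau_b = 0.2857 (C=18, D=10), p = 0.398760, fail to reject H0.


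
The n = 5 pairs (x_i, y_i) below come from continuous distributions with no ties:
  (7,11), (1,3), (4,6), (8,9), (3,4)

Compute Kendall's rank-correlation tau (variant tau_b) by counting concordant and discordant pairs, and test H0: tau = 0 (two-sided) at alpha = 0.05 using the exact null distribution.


Step 1: Enumerate the 10 unordered pairs (i,j) with i<j and classify each by sign(x_j-x_i) * sign(y_j-y_i).
  (1,2):dx=-6,dy=-8->C; (1,3):dx=-3,dy=-5->C; (1,4):dx=+1,dy=-2->D; (1,5):dx=-4,dy=-7->C
  (2,3):dx=+3,dy=+3->C; (2,4):dx=+7,dy=+6->C; (2,5):dx=+2,dy=+1->C; (3,4):dx=+4,dy=+3->C
  (3,5):dx=-1,dy=-2->C; (4,5):dx=-5,dy=-5->C
Step 2: C = 9, D = 1, total pairs = 10.
Step 3: tau = (C - D)/(n(n-1)/2) = (9 - 1)/10 = 0.800000.
Step 4: Exact two-sided p-value (enumerate n! = 120 permutations of y under H0): p = 0.083333.
Step 5: alpha = 0.05. fail to reject H0.

tau_b = 0.8000 (C=9, D=1), p = 0.083333, fail to reject H0.


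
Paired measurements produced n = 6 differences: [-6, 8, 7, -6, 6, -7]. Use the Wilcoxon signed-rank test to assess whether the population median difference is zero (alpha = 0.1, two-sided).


Step 1: Drop any zero differences (none here) and take |d_i|.
|d| = [6, 8, 7, 6, 6, 7]
Step 2: Midrank |d_i| (ties get averaged ranks).
ranks: |6|->2, |8|->6, |7|->4.5, |6|->2, |6|->2, |7|->4.5
Step 3: Attach original signs; sum ranks with positive sign and with negative sign.
W+ = 6 + 4.5 + 2 = 12.5
W- = 2 + 2 + 4.5 = 8.5
(Check: W+ + W- = 21 should equal n(n+1)/2 = 21.)
Step 4: Test statistic W = min(W+, W-) = 8.5.
Step 5: Ties in |d|, so use the tie-corrected normal approximation.
        E[W] = n(n+1)/4 = 6*7/4 = 10.5.
        Tie groups: |d|=6 (t=3), |d|=7 (t=2); sum(t^3 - t) = 30.
        Var[W] = n(n+1)(2n+1)/24 - sum(t^3-t)/48 = 546/24 - 30/48 = 22.125.
        z = (W - E[W]) / sqrt(Var[W]) = (8.5 - 10.5) / 4.7037 = -0.4252.
        Two-sided p = 2*Phi(z) = 0.670694.
Step 6: alpha = 0.1. fail to reject H0.

W+ = 12.5, W- = 8.5, W = min = 8.5, p = 0.670694, fail to reject H0.


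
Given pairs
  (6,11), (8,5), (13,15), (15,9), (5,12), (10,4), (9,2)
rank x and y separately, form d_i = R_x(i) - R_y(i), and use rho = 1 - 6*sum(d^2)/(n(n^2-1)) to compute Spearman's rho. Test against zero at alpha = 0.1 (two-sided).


Step 1: Rank x and y separately (midranks; no ties here).
rank(x): 6->2, 8->3, 13->6, 15->7, 5->1, 10->5, 9->4
rank(y): 11->5, 5->3, 15->7, 9->4, 12->6, 4->2, 2->1
Step 2: d_i = R_x(i) - R_y(i); compute d_i^2.
  (2-5)^2=9, (3-3)^2=0, (6-7)^2=1, (7-4)^2=9, (1-6)^2=25, (5-2)^2=9, (4-1)^2=9
sum(d^2) = 62.
Step 3: rho = 1 - 6*62 / (7*(7^2 - 1)) = 1 - 372/336 = -0.107143.
Step 4: Under H0, t = rho * sqrt((n-2)/(1-rho^2)) = -0.2410 ~ t(5).
Step 5: Two-sided p-value from the t-distribution with 5 df = 0.819151.
Step 6: alpha = 0.1. fail to reject H0.

rho = -0.1071, p = 0.819151, fail to reject H0 at alpha = 0.1.


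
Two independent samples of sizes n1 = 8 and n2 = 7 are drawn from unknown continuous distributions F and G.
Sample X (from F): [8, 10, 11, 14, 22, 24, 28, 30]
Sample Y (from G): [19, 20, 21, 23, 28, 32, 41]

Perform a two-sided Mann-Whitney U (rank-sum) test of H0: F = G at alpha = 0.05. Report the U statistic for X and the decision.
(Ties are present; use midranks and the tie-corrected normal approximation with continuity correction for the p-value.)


Step 1: Combine and sort all 15 observations; assign midranks.
sorted (value, group): (8,X), (10,X), (11,X), (14,X), (19,Y), (20,Y), (21,Y), (22,X), (23,Y), (24,X), (28,X), (28,Y), (30,X), (32,Y), (41,Y)
ranks: 8->1, 10->2, 11->3, 14->4, 19->5, 20->6, 21->7, 22->8, 23->9, 24->10, 28->11.5, 28->11.5, 30->13, 32->14, 41->15
Step 2: Rank sum for X: R1 = 1 + 2 + 3 + 4 + 8 + 10 + 11.5 + 13 = 52.5.
Step 3: U_X = R1 - n1(n1+1)/2 = 52.5 - 8*9/2 = 52.5 - 36 = 16.5.
       U_Y = n1*n2 - U_X = 56 - 16.5 = 39.5.
Step 4: Ties are present, so use the tie-corrected normal approximation (with continuity correction) for the p-value.
Step 5: p-value = 0.202614; compare to alpha = 0.05. fail to reject H0.

U_X = 16.5, p = 0.202614, fail to reject H0 at alpha = 0.05.


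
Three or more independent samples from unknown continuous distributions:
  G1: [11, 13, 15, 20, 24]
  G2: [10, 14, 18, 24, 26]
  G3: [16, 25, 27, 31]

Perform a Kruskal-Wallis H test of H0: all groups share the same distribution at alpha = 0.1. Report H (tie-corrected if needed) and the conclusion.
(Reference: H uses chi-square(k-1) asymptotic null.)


Step 1: Combine all N = 14 observations and assign midranks.
sorted (value, group, rank): (10,G2,1), (11,G1,2), (13,G1,3), (14,G2,4), (15,G1,5), (16,G3,6), (18,G2,7), (20,G1,8), (24,G1,9.5), (24,G2,9.5), (25,G3,11), (26,G2,12), (27,G3,13), (31,G3,14)
Step 2: Sum ranks within each group.
R_1 = 27.5 (n_1 = 5)
R_2 = 33.5 (n_2 = 5)
R_3 = 44 (n_3 = 4)
Step 3: H = 12/(N(N+1)) * sum(R_i^2/n_i) - 3(N+1)
     = 12/(14*15) * (27.5^2/5 + 33.5^2/5 + 44^2/4) - 3*15
     = 0.057143 * 859.7 - 45
     = 4.125714.
Step 4: Ties present; correction factor C = 1 - 6/(14^3 - 14) = 0.997802. Corrected H = 4.125714 / 0.997802 = 4.134802.
Step 5: Under H0, H ~ chi^2(2); p-value = 0.126514.
Step 6: alpha = 0.1. fail to reject H0.

H = 4.1348, df = 2, p = 0.126514, fail to reject H0.


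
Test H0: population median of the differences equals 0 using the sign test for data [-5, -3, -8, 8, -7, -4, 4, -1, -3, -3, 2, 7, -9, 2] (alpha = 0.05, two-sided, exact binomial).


Step 1: Discard zero differences. Original n = 14; n_eff = number of nonzero differences = 14.
Nonzero differences (with sign): -5, -3, -8, +8, -7, -4, +4, -1, -3, -3, +2, +7, -9, +2
Step 2: Count signs: positive = 5, negative = 9.
Step 3: Under H0: P(positive) = 0.5, so the number of positives S ~ Bin(14, 0.5).
Step 4: Two-sided exact p-value = sum of Bin(14,0.5) probabilities at or below the observed probability = 0.423950.
Step 5: alpha = 0.05. fail to reject H0.

n_eff = 14, pos = 5, neg = 9, p = 0.423950, fail to reject H0.


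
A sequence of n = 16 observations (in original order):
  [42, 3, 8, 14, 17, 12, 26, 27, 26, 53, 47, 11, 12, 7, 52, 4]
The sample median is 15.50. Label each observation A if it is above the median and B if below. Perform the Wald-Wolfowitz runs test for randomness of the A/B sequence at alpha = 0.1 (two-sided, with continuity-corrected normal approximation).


Step 1: Compute median = 15.50; label A = above, B = below.
Labels in order: ABBBABAAAAABBBAB  (n_A = 8, n_B = 8)
Step 2: Count runs R = 8.
Step 3: Under H0 (random ordering), E[R] = 2*n_A*n_B/(n_A+n_B) + 1 = 2*8*8/16 + 1 = 9.0000.
        Var[R] = 2*n_A*n_B*(2*n_A*n_B - n_A - n_B) / ((n_A+n_B)^2 * (n_A+n_B-1)) = 14336/3840 = 3.7333.
        SD[R] = 1.9322.
Step 4: Continuity-corrected z = (R + 0.5 - E[R]) / SD[R] = (8 + 0.5 - 9.0000) / 1.9322 = -0.2588.
Step 5: Two-sided p-value via normal approximation = 2*(1 - Phi(|z|)) = 0.795809.
Step 6: alpha = 0.1. fail to reject H0.

R = 8, z = -0.2588, p = 0.795809, fail to reject H0.


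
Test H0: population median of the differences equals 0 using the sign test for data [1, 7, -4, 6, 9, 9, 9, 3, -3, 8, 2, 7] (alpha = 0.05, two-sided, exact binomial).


Step 1: Discard zero differences. Original n = 12; n_eff = number of nonzero differences = 12.
Nonzero differences (with sign): +1, +7, -4, +6, +9, +9, +9, +3, -3, +8, +2, +7
Step 2: Count signs: positive = 10, negative = 2.
Step 3: Under H0: P(positive) = 0.5, so the number of positives S ~ Bin(12, 0.5).
Step 4: Two-sided exact p-value = sum of Bin(12,0.5) probabilities at or below the observed probability = 0.038574.
Step 5: alpha = 0.05. reject H0.

n_eff = 12, pos = 10, neg = 2, p = 0.038574, reject H0.


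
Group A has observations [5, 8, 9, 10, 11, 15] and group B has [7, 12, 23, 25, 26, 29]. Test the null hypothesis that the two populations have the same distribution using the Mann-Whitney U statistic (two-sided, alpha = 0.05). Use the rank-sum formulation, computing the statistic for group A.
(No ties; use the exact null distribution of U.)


Step 1: Combine and sort all 12 observations; assign midranks.
sorted (value, group): (5,X), (7,Y), (8,X), (9,X), (10,X), (11,X), (12,Y), (15,X), (23,Y), (25,Y), (26,Y), (29,Y)
ranks: 5->1, 7->2, 8->3, 9->4, 10->5, 11->6, 12->7, 15->8, 23->9, 25->10, 26->11, 29->12
Step 2: Rank sum for X: R1 = 1 + 3 + 4 + 5 + 6 + 8 = 27.
Step 3: U_X = R1 - n1(n1+1)/2 = 27 - 6*7/2 = 27 - 21 = 6.
       U_Y = n1*n2 - U_X = 36 - 6 = 30.
Step 4: No ties, so the exact null distribution of U (based on enumerating the C(12,6) = 924 equally likely rank assignments) gives the two-sided p-value.
Step 5: p-value = 0.064935; compare to alpha = 0.05. fail to reject H0.

U_X = 6, p = 0.064935, fail to reject H0 at alpha = 0.05.


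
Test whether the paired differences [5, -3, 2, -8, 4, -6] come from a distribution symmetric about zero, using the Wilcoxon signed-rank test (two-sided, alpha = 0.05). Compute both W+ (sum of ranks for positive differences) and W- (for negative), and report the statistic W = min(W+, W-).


Step 1: Drop any zero differences (none here) and take |d_i|.
|d| = [5, 3, 2, 8, 4, 6]
Step 2: Midrank |d_i| (ties get averaged ranks).
ranks: |5|->4, |3|->2, |2|->1, |8|->6, |4|->3, |6|->5
Step 3: Attach original signs; sum ranks with positive sign and with negative sign.
W+ = 4 + 1 + 3 = 8
W- = 2 + 6 + 5 = 13
(Check: W+ + W- = 21 should equal n(n+1)/2 = 21.)
Step 4: Test statistic W = min(W+, W-) = 8.
Step 5: No ties, so the exact null distribution over the 2^6 = 64 sign assignments gives the two-sided p-value = 0.687500.
Step 6: alpha = 0.05. fail to reject H0.

W+ = 8, W- = 13, W = min = 8, p = 0.687500, fail to reject H0.


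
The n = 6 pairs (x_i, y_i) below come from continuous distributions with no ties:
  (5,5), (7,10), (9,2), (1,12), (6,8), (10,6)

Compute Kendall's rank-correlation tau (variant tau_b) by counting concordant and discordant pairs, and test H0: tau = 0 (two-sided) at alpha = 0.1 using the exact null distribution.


Step 1: Enumerate the 15 unordered pairs (i,j) with i<j and classify each by sign(x_j-x_i) * sign(y_j-y_i).
  (1,2):dx=+2,dy=+5->C; (1,3):dx=+4,dy=-3->D; (1,4):dx=-4,dy=+7->D; (1,5):dx=+1,dy=+3->C
  (1,6):dx=+5,dy=+1->C; (2,3):dx=+2,dy=-8->D; (2,4):dx=-6,dy=+2->D; (2,5):dx=-1,dy=-2->C
  (2,6):dx=+3,dy=-4->D; (3,4):dx=-8,dy=+10->D; (3,5):dx=-3,dy=+6->D; (3,6):dx=+1,dy=+4->C
  (4,5):dx=+5,dy=-4->D; (4,6):dx=+9,dy=-6->D; (5,6):dx=+4,dy=-2->D
Step 2: C = 5, D = 10, total pairs = 15.
Step 3: tau = (C - D)/(n(n-1)/2) = (5 - 10)/15 = -0.333333.
Step 4: Exact two-sided p-value (enumerate n! = 720 permutations of y under H0): p = 0.469444.
Step 5: alpha = 0.1. fail to reject H0.

tau_b = -0.3333 (C=5, D=10), p = 0.469444, fail to reject H0.


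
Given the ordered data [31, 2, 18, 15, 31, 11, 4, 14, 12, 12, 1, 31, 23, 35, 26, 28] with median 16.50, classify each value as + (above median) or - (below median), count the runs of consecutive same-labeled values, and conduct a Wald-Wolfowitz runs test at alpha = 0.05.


Step 1: Compute median = 16.50; label A = above, B = below.
Labels in order: ABABABBBBBBAAAAA  (n_A = 8, n_B = 8)
Step 2: Count runs R = 7.
Step 3: Under H0 (random ordering), E[R] = 2*n_A*n_B/(n_A+n_B) + 1 = 2*8*8/16 + 1 = 9.0000.
        Var[R] = 2*n_A*n_B*(2*n_A*n_B - n_A - n_B) / ((n_A+n_B)^2 * (n_A+n_B-1)) = 14336/3840 = 3.7333.
        SD[R] = 1.9322.
Step 4: Continuity-corrected z = (R + 0.5 - E[R]) / SD[R] = (7 + 0.5 - 9.0000) / 1.9322 = -0.7763.
Step 5: Two-sided p-value via normal approximation = 2*(1 - Phi(|z|)) = 0.437558.
Step 6: alpha = 0.05. fail to reject H0.

R = 7, z = -0.7763, p = 0.437558, fail to reject H0.


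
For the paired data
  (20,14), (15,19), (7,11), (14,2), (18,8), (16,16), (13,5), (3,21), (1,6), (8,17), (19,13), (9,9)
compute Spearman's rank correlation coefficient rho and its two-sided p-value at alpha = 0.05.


Step 1: Rank x and y separately (midranks; no ties here).
rank(x): 20->12, 15->8, 7->3, 14->7, 18->10, 16->9, 13->6, 3->2, 1->1, 8->4, 19->11, 9->5
rank(y): 14->8, 19->11, 11->6, 2->1, 8->4, 16->9, 5->2, 21->12, 6->3, 17->10, 13->7, 9->5
Step 2: d_i = R_x(i) - R_y(i); compute d_i^2.
  (12-8)^2=16, (8-11)^2=9, (3-6)^2=9, (7-1)^2=36, (10-4)^2=36, (9-9)^2=0, (6-2)^2=16, (2-12)^2=100, (1-3)^2=4, (4-10)^2=36, (11-7)^2=16, (5-5)^2=0
sum(d^2) = 278.
Step 3: rho = 1 - 6*278 / (12*(12^2 - 1)) = 1 - 1668/1716 = 0.027972.
Step 4: Under H0, t = rho * sqrt((n-2)/(1-rho^2)) = 0.0885 ~ t(10).
Step 5: Two-sided p-value from the t-distribution with 10 df = 0.931234.
Step 6: alpha = 0.05. fail to reject H0.

rho = 0.0280, p = 0.931234, fail to reject H0 at alpha = 0.05.


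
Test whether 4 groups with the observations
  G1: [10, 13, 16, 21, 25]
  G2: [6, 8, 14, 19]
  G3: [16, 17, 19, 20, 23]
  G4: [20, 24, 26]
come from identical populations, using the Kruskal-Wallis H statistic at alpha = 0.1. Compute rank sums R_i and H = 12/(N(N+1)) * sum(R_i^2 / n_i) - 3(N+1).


Step 1: Combine all N = 17 observations and assign midranks.
sorted (value, group, rank): (6,G2,1), (8,G2,2), (10,G1,3), (13,G1,4), (14,G2,5), (16,G1,6.5), (16,G3,6.5), (17,G3,8), (19,G2,9.5), (19,G3,9.5), (20,G3,11.5), (20,G4,11.5), (21,G1,13), (23,G3,14), (24,G4,15), (25,G1,16), (26,G4,17)
Step 2: Sum ranks within each group.
R_1 = 42.5 (n_1 = 5)
R_2 = 17.5 (n_2 = 4)
R_3 = 49.5 (n_3 = 5)
R_4 = 43.5 (n_4 = 3)
Step 3: H = 12/(N(N+1)) * sum(R_i^2/n_i) - 3(N+1)
     = 12/(17*18) * (42.5^2/5 + 17.5^2/4 + 49.5^2/5 + 43.5^2/3) - 3*18
     = 0.039216 * 1558.61 - 54
     = 7.122059.
Step 4: Ties present; correction factor C = 1 - 18/(17^3 - 17) = 0.996324. Corrected H = 7.122059 / 0.996324 = 7.148339.
Step 5: Under H0, H ~ chi^2(3); p-value = 0.067317.
Step 6: alpha = 0.1. reject H0.

H = 7.1483, df = 3, p = 0.067317, reject H0.


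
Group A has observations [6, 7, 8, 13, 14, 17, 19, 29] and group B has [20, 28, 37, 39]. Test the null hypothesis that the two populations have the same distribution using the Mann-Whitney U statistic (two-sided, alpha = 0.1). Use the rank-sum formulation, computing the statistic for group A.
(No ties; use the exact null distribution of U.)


Step 1: Combine and sort all 12 observations; assign midranks.
sorted (value, group): (6,X), (7,X), (8,X), (13,X), (14,X), (17,X), (19,X), (20,Y), (28,Y), (29,X), (37,Y), (39,Y)
ranks: 6->1, 7->2, 8->3, 13->4, 14->5, 17->6, 19->7, 20->8, 28->9, 29->10, 37->11, 39->12
Step 2: Rank sum for X: R1 = 1 + 2 + 3 + 4 + 5 + 6 + 7 + 10 = 38.
Step 3: U_X = R1 - n1(n1+1)/2 = 38 - 8*9/2 = 38 - 36 = 2.
       U_Y = n1*n2 - U_X = 32 - 2 = 30.
Step 4: No ties, so the exact null distribution of U (based on enumerating the C(12,8) = 495 equally likely rank assignments) gives the two-sided p-value.
Step 5: p-value = 0.016162; compare to alpha = 0.1. reject H0.

U_X = 2, p = 0.016162, reject H0 at alpha = 0.1.


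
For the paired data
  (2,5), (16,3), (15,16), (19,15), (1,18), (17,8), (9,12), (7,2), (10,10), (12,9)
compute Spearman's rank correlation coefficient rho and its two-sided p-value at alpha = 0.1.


Step 1: Rank x and y separately (midranks; no ties here).
rank(x): 2->2, 16->8, 15->7, 19->10, 1->1, 17->9, 9->4, 7->3, 10->5, 12->6
rank(y): 5->3, 3->2, 16->9, 15->8, 18->10, 8->4, 12->7, 2->1, 10->6, 9->5
Step 2: d_i = R_x(i) - R_y(i); compute d_i^2.
  (2-3)^2=1, (8-2)^2=36, (7-9)^2=4, (10-8)^2=4, (1-10)^2=81, (9-4)^2=25, (4-7)^2=9, (3-1)^2=4, (5-6)^2=1, (6-5)^2=1
sum(d^2) = 166.
Step 3: rho = 1 - 6*166 / (10*(10^2 - 1)) = 1 - 996/990 = -0.006061.
Step 4: Under H0, t = rho * sqrt((n-2)/(1-rho^2)) = -0.0171 ~ t(8).
Step 5: Two-sided p-value from the t-distribution with 8 df = 0.986743.
Step 6: alpha = 0.1. fail to reject H0.

rho = -0.0061, p = 0.986743, fail to reject H0 at alpha = 0.1.


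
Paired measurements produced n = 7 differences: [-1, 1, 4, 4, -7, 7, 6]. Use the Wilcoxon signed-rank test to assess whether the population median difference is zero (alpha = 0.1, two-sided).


Step 1: Drop any zero differences (none here) and take |d_i|.
|d| = [1, 1, 4, 4, 7, 7, 6]
Step 2: Midrank |d_i| (ties get averaged ranks).
ranks: |1|->1.5, |1|->1.5, |4|->3.5, |4|->3.5, |7|->6.5, |7|->6.5, |6|->5
Step 3: Attach original signs; sum ranks with positive sign and with negative sign.
W+ = 1.5 + 3.5 + 3.5 + 6.5 + 5 = 20
W- = 1.5 + 6.5 = 8
(Check: W+ + W- = 28 should equal n(n+1)/2 = 28.)
Step 4: Test statistic W = min(W+, W-) = 8.
Step 5: Ties in |d|, so use the tie-corrected normal approximation.
        E[W] = n(n+1)/4 = 7*8/4 = 14.
        Tie groups: |d|=1 (t=2), |d|=4 (t=2), |d|=7 (t=2); sum(t^3 - t) = 18.
        Var[W] = n(n+1)(2n+1)/24 - sum(t^3-t)/48 = 840/24 - 18/48 = 34.625.
        z = (W - E[W]) / sqrt(Var[W]) = (8 - 14) / 5.8843 = -1.0197.
        Two-sided p = 2*Phi(z) = 0.307889.
Step 6: alpha = 0.1. fail to reject H0.

W+ = 20, W- = 8, W = min = 8, p = 0.307889, fail to reject H0.


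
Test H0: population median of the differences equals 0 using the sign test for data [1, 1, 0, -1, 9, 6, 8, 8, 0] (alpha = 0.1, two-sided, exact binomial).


Step 1: Discard zero differences. Original n = 9; n_eff = number of nonzero differences = 7.
Nonzero differences (with sign): +1, +1, -1, +9, +6, +8, +8
Step 2: Count signs: positive = 6, negative = 1.
Step 3: Under H0: P(positive) = 0.5, so the number of positives S ~ Bin(7, 0.5).
Step 4: Two-sided exact p-value = sum of Bin(7,0.5) probabilities at or below the observed probability = 0.125000.
Step 5: alpha = 0.1. fail to reject H0.

n_eff = 7, pos = 6, neg = 1, p = 0.125000, fail to reject H0.


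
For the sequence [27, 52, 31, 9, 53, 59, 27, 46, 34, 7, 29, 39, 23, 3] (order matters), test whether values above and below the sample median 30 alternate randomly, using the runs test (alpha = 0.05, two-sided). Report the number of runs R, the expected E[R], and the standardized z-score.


Step 1: Compute median = 30; label A = above, B = below.
Labels in order: BAABAABAABBABB  (n_A = 7, n_B = 7)
Step 2: Count runs R = 9.
Step 3: Under H0 (random ordering), E[R] = 2*n_A*n_B/(n_A+n_B) + 1 = 2*7*7/14 + 1 = 8.0000.
        Var[R] = 2*n_A*n_B*(2*n_A*n_B - n_A - n_B) / ((n_A+n_B)^2 * (n_A+n_B-1)) = 8232/2548 = 3.2308.
        SD[R] = 1.7974.
Step 4: Continuity-corrected z = (R - 0.5 - E[R]) / SD[R] = (9 - 0.5 - 8.0000) / 1.7974 = 0.2782.
Step 5: Two-sided p-value via normal approximation = 2*(1 - Phi(|z|)) = 0.780879.
Step 6: alpha = 0.05. fail to reject H0.

R = 9, z = 0.2782, p = 0.780879, fail to reject H0.


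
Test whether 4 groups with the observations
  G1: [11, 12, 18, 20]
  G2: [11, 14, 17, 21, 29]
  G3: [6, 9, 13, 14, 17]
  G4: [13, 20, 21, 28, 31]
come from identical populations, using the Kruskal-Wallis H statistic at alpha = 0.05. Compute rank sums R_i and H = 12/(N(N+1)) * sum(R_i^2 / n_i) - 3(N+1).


Step 1: Combine all N = 19 observations and assign midranks.
sorted (value, group, rank): (6,G3,1), (9,G3,2), (11,G1,3.5), (11,G2,3.5), (12,G1,5), (13,G3,6.5), (13,G4,6.5), (14,G2,8.5), (14,G3,8.5), (17,G2,10.5), (17,G3,10.5), (18,G1,12), (20,G1,13.5), (20,G4,13.5), (21,G2,15.5), (21,G4,15.5), (28,G4,17), (29,G2,18), (31,G4,19)
Step 2: Sum ranks within each group.
R_1 = 34 (n_1 = 4)
R_2 = 56 (n_2 = 5)
R_3 = 28.5 (n_3 = 5)
R_4 = 71.5 (n_4 = 5)
Step 3: H = 12/(N(N+1)) * sum(R_i^2/n_i) - 3(N+1)
     = 12/(19*20) * (34^2/4 + 56^2/5 + 28.5^2/5 + 71.5^2/5) - 3*20
     = 0.031579 * 2101.1 - 60
     = 6.350526.
Step 4: Ties present; correction factor C = 1 - 36/(19^3 - 19) = 0.994737. Corrected H = 6.350526 / 0.994737 = 6.384127.
Step 5: Under H0, H ~ chi^2(3); p-value = 0.094346.
Step 6: alpha = 0.05. fail to reject H0.

H = 6.3841, df = 3, p = 0.094346, fail to reject H0.


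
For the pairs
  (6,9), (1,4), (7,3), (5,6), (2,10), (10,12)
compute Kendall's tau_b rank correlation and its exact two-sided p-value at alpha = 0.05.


Step 1: Enumerate the 15 unordered pairs (i,j) with i<j and classify each by sign(x_j-x_i) * sign(y_j-y_i).
  (1,2):dx=-5,dy=-5->C; (1,3):dx=+1,dy=-6->D; (1,4):dx=-1,dy=-3->C; (1,5):dx=-4,dy=+1->D
  (1,6):dx=+4,dy=+3->C; (2,3):dx=+6,dy=-1->D; (2,4):dx=+4,dy=+2->C; (2,5):dx=+1,dy=+6->C
  (2,6):dx=+9,dy=+8->C; (3,4):dx=-2,dy=+3->D; (3,5):dx=-5,dy=+7->D; (3,6):dx=+3,dy=+9->C
  (4,5):dx=-3,dy=+4->D; (4,6):dx=+5,dy=+6->C; (5,6):dx=+8,dy=+2->C
Step 2: C = 9, D = 6, total pairs = 15.
Step 3: tau = (C - D)/(n(n-1)/2) = (9 - 6)/15 = 0.200000.
Step 4: Exact two-sided p-value (enumerate n! = 720 permutations of y under H0): p = 0.719444.
Step 5: alpha = 0.05. fail to reject H0.

tau_b = 0.2000 (C=9, D=6), p = 0.719444, fail to reject H0.


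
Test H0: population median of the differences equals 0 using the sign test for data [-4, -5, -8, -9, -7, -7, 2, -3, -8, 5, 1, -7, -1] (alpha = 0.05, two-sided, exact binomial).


Step 1: Discard zero differences. Original n = 13; n_eff = number of nonzero differences = 13.
Nonzero differences (with sign): -4, -5, -8, -9, -7, -7, +2, -3, -8, +5, +1, -7, -1
Step 2: Count signs: positive = 3, negative = 10.
Step 3: Under H0: P(positive) = 0.5, so the number of positives S ~ Bin(13, 0.5).
Step 4: Two-sided exact p-value = sum of Bin(13,0.5) probabilities at or below the observed probability = 0.092285.
Step 5: alpha = 0.05. fail to reject H0.

n_eff = 13, pos = 3, neg = 10, p = 0.092285, fail to reject H0.


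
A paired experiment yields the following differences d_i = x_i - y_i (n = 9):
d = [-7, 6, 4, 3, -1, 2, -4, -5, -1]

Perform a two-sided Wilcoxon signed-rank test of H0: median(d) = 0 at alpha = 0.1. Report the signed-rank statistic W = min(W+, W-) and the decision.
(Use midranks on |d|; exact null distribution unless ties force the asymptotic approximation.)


Step 1: Drop any zero differences (none here) and take |d_i|.
|d| = [7, 6, 4, 3, 1, 2, 4, 5, 1]
Step 2: Midrank |d_i| (ties get averaged ranks).
ranks: |7|->9, |6|->8, |4|->5.5, |3|->4, |1|->1.5, |2|->3, |4|->5.5, |5|->7, |1|->1.5
Step 3: Attach original signs; sum ranks with positive sign and with negative sign.
W+ = 8 + 5.5 + 4 + 3 = 20.5
W- = 9 + 1.5 + 5.5 + 7 + 1.5 = 24.5
(Check: W+ + W- = 45 should equal n(n+1)/2 = 45.)
Step 4: Test statistic W = min(W+, W-) = 20.5.
Step 5: Ties in |d|, so use the tie-corrected normal approximation.
        E[W] = n(n+1)/4 = 9*10/4 = 22.5.
        Tie groups: |d|=1 (t=2), |d|=4 (t=2); sum(t^3 - t) = 12.
        Var[W] = n(n+1)(2n+1)/24 - sum(t^3-t)/48 = 1710/24 - 12/48 = 71.
        z = (W - E[W]) / sqrt(Var[W]) = (20.5 - 22.5) / 8.4261 = -0.2374.
        Two-sided p = 2*Phi(z) = 0.812380.
Step 6: alpha = 0.1. fail to reject H0.

W+ = 20.5, W- = 24.5, W = min = 20.5, p = 0.812380, fail to reject H0.


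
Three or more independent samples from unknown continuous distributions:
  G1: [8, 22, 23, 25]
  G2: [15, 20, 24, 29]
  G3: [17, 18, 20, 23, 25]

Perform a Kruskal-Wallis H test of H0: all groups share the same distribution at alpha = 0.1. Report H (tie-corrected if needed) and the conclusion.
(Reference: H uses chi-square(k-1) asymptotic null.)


Step 1: Combine all N = 13 observations and assign midranks.
sorted (value, group, rank): (8,G1,1), (15,G2,2), (17,G3,3), (18,G3,4), (20,G2,5.5), (20,G3,5.5), (22,G1,7), (23,G1,8.5), (23,G3,8.5), (24,G2,10), (25,G1,11.5), (25,G3,11.5), (29,G2,13)
Step 2: Sum ranks within each group.
R_1 = 28 (n_1 = 4)
R_2 = 30.5 (n_2 = 4)
R_3 = 32.5 (n_3 = 5)
Step 3: H = 12/(N(N+1)) * sum(R_i^2/n_i) - 3(N+1)
     = 12/(13*14) * (28^2/4 + 30.5^2/4 + 32.5^2/5) - 3*14
     = 0.065934 * 639.812 - 42
     = 0.185440.
Step 4: Ties present; correction factor C = 1 - 18/(13^3 - 13) = 0.991758. Corrected H = 0.185440 / 0.991758 = 0.186981.
Step 5: Under H0, H ~ chi^2(2); p-value = 0.910747.
Step 6: alpha = 0.1. fail to reject H0.

H = 0.1870, df = 2, p = 0.910747, fail to reject H0.


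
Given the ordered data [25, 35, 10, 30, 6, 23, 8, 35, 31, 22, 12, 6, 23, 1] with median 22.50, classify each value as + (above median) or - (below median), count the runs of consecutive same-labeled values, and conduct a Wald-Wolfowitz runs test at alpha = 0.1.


Step 1: Compute median = 22.50; label A = above, B = below.
Labels in order: AABABABAABBBAB  (n_A = 7, n_B = 7)
Step 2: Count runs R = 10.
Step 3: Under H0 (random ordering), E[R] = 2*n_A*n_B/(n_A+n_B) + 1 = 2*7*7/14 + 1 = 8.0000.
        Var[R] = 2*n_A*n_B*(2*n_A*n_B - n_A - n_B) / ((n_A+n_B)^2 * (n_A+n_B-1)) = 8232/2548 = 3.2308.
        SD[R] = 1.7974.
Step 4: Continuity-corrected z = (R - 0.5 - E[R]) / SD[R] = (10 - 0.5 - 8.0000) / 1.7974 = 0.8345.
Step 5: Two-sided p-value via normal approximation = 2*(1 - Phi(|z|)) = 0.403986.
Step 6: alpha = 0.1. fail to reject H0.

R = 10, z = 0.8345, p = 0.403986, fail to reject H0.


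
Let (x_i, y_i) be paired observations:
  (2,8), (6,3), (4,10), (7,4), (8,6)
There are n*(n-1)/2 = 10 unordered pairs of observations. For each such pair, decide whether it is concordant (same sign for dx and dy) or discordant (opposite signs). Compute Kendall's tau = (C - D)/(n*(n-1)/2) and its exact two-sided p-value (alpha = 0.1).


Step 1: Enumerate the 10 unordered pairs (i,j) with i<j and classify each by sign(x_j-x_i) * sign(y_j-y_i).
  (1,2):dx=+4,dy=-5->D; (1,3):dx=+2,dy=+2->C; (1,4):dx=+5,dy=-4->D; (1,5):dx=+6,dy=-2->D
  (2,3):dx=-2,dy=+7->D; (2,4):dx=+1,dy=+1->C; (2,5):dx=+2,dy=+3->C; (3,4):dx=+3,dy=-6->D
  (3,5):dx=+4,dy=-4->D; (4,5):dx=+1,dy=+2->C
Step 2: C = 4, D = 6, total pairs = 10.
Step 3: tau = (C - D)/(n(n-1)/2) = (4 - 6)/10 = -0.200000.
Step 4: Exact two-sided p-value (enumerate n! = 120 permutations of y under H0): p = 0.816667.
Step 5: alpha = 0.1. fail to reject H0.

tau_b = -0.2000 (C=4, D=6), p = 0.816667, fail to reject H0.


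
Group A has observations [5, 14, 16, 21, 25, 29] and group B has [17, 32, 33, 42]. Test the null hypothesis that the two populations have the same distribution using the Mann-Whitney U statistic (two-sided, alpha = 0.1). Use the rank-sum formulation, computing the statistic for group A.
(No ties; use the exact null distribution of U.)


Step 1: Combine and sort all 10 observations; assign midranks.
sorted (value, group): (5,X), (14,X), (16,X), (17,Y), (21,X), (25,X), (29,X), (32,Y), (33,Y), (42,Y)
ranks: 5->1, 14->2, 16->3, 17->4, 21->5, 25->6, 29->7, 32->8, 33->9, 42->10
Step 2: Rank sum for X: R1 = 1 + 2 + 3 + 5 + 6 + 7 = 24.
Step 3: U_X = R1 - n1(n1+1)/2 = 24 - 6*7/2 = 24 - 21 = 3.
       U_Y = n1*n2 - U_X = 24 - 3 = 21.
Step 4: No ties, so the exact null distribution of U (based on enumerating the C(10,6) = 210 equally likely rank assignments) gives the two-sided p-value.
Step 5: p-value = 0.066667; compare to alpha = 0.1. reject H0.

U_X = 3, p = 0.066667, reject H0 at alpha = 0.1.


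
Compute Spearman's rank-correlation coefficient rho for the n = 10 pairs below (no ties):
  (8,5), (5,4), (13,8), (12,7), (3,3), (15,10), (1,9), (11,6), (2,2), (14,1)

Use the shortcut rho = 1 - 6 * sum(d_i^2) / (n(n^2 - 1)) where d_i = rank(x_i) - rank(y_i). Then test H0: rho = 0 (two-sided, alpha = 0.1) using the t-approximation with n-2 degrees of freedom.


Step 1: Rank x and y separately (midranks; no ties here).
rank(x): 8->5, 5->4, 13->8, 12->7, 3->3, 15->10, 1->1, 11->6, 2->2, 14->9
rank(y): 5->5, 4->4, 8->8, 7->7, 3->3, 10->10, 9->9, 6->6, 2->2, 1->1
Step 2: d_i = R_x(i) - R_y(i); compute d_i^2.
  (5-5)^2=0, (4-4)^2=0, (8-8)^2=0, (7-7)^2=0, (3-3)^2=0, (10-10)^2=0, (1-9)^2=64, (6-6)^2=0, (2-2)^2=0, (9-1)^2=64
sum(d^2) = 128.
Step 3: rho = 1 - 6*128 / (10*(10^2 - 1)) = 1 - 768/990 = 0.224242.
Step 4: Under H0, t = rho * sqrt((n-2)/(1-rho^2)) = 0.6508 ~ t(8).
Step 5: Two-sided p-value from the t-distribution with 8 df = 0.533401.
Step 6: alpha = 0.1. fail to reject H0.

rho = 0.2242, p = 0.533401, fail to reject H0 at alpha = 0.1.


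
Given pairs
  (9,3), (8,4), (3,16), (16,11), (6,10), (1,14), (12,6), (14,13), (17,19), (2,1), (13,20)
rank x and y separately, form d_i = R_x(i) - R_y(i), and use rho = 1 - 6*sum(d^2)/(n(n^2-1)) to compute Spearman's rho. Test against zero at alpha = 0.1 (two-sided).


Step 1: Rank x and y separately (midranks; no ties here).
rank(x): 9->6, 8->5, 3->3, 16->10, 6->4, 1->1, 12->7, 14->9, 17->11, 2->2, 13->8
rank(y): 3->2, 4->3, 16->9, 11->6, 10->5, 14->8, 6->4, 13->7, 19->10, 1->1, 20->11
Step 2: d_i = R_x(i) - R_y(i); compute d_i^2.
  (6-2)^2=16, (5-3)^2=4, (3-9)^2=36, (10-6)^2=16, (4-5)^2=1, (1-8)^2=49, (7-4)^2=9, (9-7)^2=4, (11-10)^2=1, (2-1)^2=1, (8-11)^2=9
sum(d^2) = 146.
Step 3: rho = 1 - 6*146 / (11*(11^2 - 1)) = 1 - 876/1320 = 0.336364.
Step 4: Under H0, t = rho * sqrt((n-2)/(1-rho^2)) = 1.0715 ~ t(9).
Step 5: Two-sided p-value from the t-distribution with 9 df = 0.311824.
Step 6: alpha = 0.1. fail to reject H0.

rho = 0.3364, p = 0.311824, fail to reject H0 at alpha = 0.1.


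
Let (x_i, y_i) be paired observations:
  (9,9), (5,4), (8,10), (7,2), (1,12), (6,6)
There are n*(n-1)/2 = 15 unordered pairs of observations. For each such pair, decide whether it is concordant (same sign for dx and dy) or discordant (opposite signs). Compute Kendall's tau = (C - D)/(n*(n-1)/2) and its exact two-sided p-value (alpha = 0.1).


Step 1: Enumerate the 15 unordered pairs (i,j) with i<j and classify each by sign(x_j-x_i) * sign(y_j-y_i).
  (1,2):dx=-4,dy=-5->C; (1,3):dx=-1,dy=+1->D; (1,4):dx=-2,dy=-7->C; (1,5):dx=-8,dy=+3->D
  (1,6):dx=-3,dy=-3->C; (2,3):dx=+3,dy=+6->C; (2,4):dx=+2,dy=-2->D; (2,5):dx=-4,dy=+8->D
  (2,6):dx=+1,dy=+2->C; (3,4):dx=-1,dy=-8->C; (3,5):dx=-7,dy=+2->D; (3,6):dx=-2,dy=-4->C
  (4,5):dx=-6,dy=+10->D; (4,6):dx=-1,dy=+4->D; (5,6):dx=+5,dy=-6->D
Step 2: C = 7, D = 8, total pairs = 15.
Step 3: tau = (C - D)/(n(n-1)/2) = (7 - 8)/15 = -0.066667.
Step 4: Exact two-sided p-value (enumerate n! = 720 permutations of y under H0): p = 1.000000.
Step 5: alpha = 0.1. fail to reject H0.

tau_b = -0.0667 (C=7, D=8), p = 1.000000, fail to reject H0.


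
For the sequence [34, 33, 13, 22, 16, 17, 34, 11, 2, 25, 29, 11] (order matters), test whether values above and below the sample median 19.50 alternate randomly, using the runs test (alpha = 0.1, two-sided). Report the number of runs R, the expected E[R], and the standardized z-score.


Step 1: Compute median = 19.50; label A = above, B = below.
Labels in order: AABABBABBAAB  (n_A = 6, n_B = 6)
Step 2: Count runs R = 8.
Step 3: Under H0 (random ordering), E[R] = 2*n_A*n_B/(n_A+n_B) + 1 = 2*6*6/12 + 1 = 7.0000.
        Var[R] = 2*n_A*n_B*(2*n_A*n_B - n_A - n_B) / ((n_A+n_B)^2 * (n_A+n_B-1)) = 4320/1584 = 2.7273.
        SD[R] = 1.6514.
Step 4: Continuity-corrected z = (R - 0.5 - E[R]) / SD[R] = (8 - 0.5 - 7.0000) / 1.6514 = 0.3028.
Step 5: Two-sided p-value via normal approximation = 2*(1 - Phi(|z|)) = 0.762069.
Step 6: alpha = 0.1. fail to reject H0.

R = 8, z = 0.3028, p = 0.762069, fail to reject H0.


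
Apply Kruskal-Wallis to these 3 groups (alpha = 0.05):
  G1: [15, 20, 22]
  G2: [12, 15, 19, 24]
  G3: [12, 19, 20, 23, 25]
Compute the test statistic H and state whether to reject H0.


Step 1: Combine all N = 12 observations and assign midranks.
sorted (value, group, rank): (12,G2,1.5), (12,G3,1.5), (15,G1,3.5), (15,G2,3.5), (19,G2,5.5), (19,G3,5.5), (20,G1,7.5), (20,G3,7.5), (22,G1,9), (23,G3,10), (24,G2,11), (25,G3,12)
Step 2: Sum ranks within each group.
R_1 = 20 (n_1 = 3)
R_2 = 21.5 (n_2 = 4)
R_3 = 36.5 (n_3 = 5)
Step 3: H = 12/(N(N+1)) * sum(R_i^2/n_i) - 3(N+1)
     = 12/(12*13) * (20^2/3 + 21.5^2/4 + 36.5^2/5) - 3*13
     = 0.076923 * 515.346 - 39
     = 0.641987.
Step 4: Ties present; correction factor C = 1 - 24/(12^3 - 12) = 0.986014. Corrected H = 0.641987 / 0.986014 = 0.651093.
Step 5: Under H0, H ~ chi^2(2); p-value = 0.722132.
Step 6: alpha = 0.05. fail to reject H0.

H = 0.6511, df = 2, p = 0.722132, fail to reject H0.


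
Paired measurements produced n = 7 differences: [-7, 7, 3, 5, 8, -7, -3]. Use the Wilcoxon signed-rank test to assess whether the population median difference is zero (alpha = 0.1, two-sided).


Step 1: Drop any zero differences (none here) and take |d_i|.
|d| = [7, 7, 3, 5, 8, 7, 3]
Step 2: Midrank |d_i| (ties get averaged ranks).
ranks: |7|->5, |7|->5, |3|->1.5, |5|->3, |8|->7, |7|->5, |3|->1.5
Step 3: Attach original signs; sum ranks with positive sign and with negative sign.
W+ = 5 + 1.5 + 3 + 7 = 16.5
W- = 5 + 5 + 1.5 = 11.5
(Check: W+ + W- = 28 should equal n(n+1)/2 = 28.)
Step 4: Test statistic W = min(W+, W-) = 11.5.
Step 5: Ties in |d|, so use the tie-corrected normal approximation.
        E[W] = n(n+1)/4 = 7*8/4 = 14.
        Tie groups: |d|=3 (t=2), |d|=7 (t=3); sum(t^3 - t) = 30.
        Var[W] = n(n+1)(2n+1)/24 - sum(t^3-t)/48 = 840/24 - 30/48 = 34.375.
        z = (W - E[W]) / sqrt(Var[W]) = (11.5 - 14) / 5.8630 = -0.4264.
        Two-sided p = 2*Phi(z) = 0.669815.
Step 6: alpha = 0.1. fail to reject H0.

W+ = 16.5, W- = 11.5, W = min = 11.5, p = 0.669815, fail to reject H0.
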